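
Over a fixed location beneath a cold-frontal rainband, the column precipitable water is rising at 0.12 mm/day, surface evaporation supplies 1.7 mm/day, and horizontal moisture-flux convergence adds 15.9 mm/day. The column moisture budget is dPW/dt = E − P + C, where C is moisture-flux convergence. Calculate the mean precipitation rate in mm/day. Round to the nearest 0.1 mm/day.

dPW/dt = +0.12 mm/day.
P = E + C − dPW/dt = 1.7 + (15.9) − (+0.12) = 17.5 mm/day.

P ≈ 17.5 mm/day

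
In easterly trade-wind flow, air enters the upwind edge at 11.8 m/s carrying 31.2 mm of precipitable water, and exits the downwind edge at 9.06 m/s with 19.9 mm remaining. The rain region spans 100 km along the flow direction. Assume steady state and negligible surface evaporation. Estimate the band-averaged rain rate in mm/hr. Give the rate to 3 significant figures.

Column moisture flux per unit crosswind length is F = V × PW.
Inflow: F_in = 11.8 × 31.2 = 368.16 mm·m/s
Outflow: F_out = 9.06 × 19.9 = 180.294 mm·m/s
Steady-state rate R = (F_in − F_out)/L = (368.16 − 180.294) / 100000 m = 1.879e-03 mm/s.
R = 1.879e-03 × 3600 = 6.76 mm/hr.

R ≈ 6.76 mm/hr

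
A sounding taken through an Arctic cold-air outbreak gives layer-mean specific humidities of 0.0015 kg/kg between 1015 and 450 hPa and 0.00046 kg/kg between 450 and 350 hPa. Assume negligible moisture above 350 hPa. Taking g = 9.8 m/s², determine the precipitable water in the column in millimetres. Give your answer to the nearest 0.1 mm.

Precipitable water is the column-integrated vapour mass per unit area: PW = (1/g) Σ q̄ Δp, with q in kg/kg and Δp in Pa (1 kg/m² of water = 1 mm).
Layer 1015–450 hPa: Δp = 565 hPa = 56500 Pa, q̄ = 0.0015 kg/kg → 0.0015 × 56500 / 9.8 = 8.65 mm
Layer 450–350 hPa: Δp = 100 hPa = 10000 Pa, q̄ = 0.00046 kg/kg → 0.00046 × 10000 / 9.8 = 0.47 mm
PW = 8.65 + 0.47 = 9.12 ≈ 9.1 mm.

PW ≈ 9.1 mm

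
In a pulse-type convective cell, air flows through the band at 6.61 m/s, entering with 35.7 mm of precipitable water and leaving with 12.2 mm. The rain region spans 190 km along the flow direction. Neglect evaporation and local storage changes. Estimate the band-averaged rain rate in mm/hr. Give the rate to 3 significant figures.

Column moisture flux per unit crosswind length is F = V × PW.
Inflow: F_in = 6.61 × 35.7 = 235.977 mm·m/s
Outflow: F_out = 6.61 × 12.2 = 80.642 mm·m/s
Steady-state rate R = (F_in − F_out)/L = (235.977 − 80.642) / 190000 m = 8.176e-04 mm/s.
R = 8.176e-04 × 3600 = 2.94 mm/hr.

R ≈ 2.94 mm/hr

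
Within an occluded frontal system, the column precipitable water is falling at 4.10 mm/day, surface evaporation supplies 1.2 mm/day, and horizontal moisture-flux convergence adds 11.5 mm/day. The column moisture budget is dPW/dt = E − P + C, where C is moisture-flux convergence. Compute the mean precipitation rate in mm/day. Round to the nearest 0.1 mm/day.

dPW/dt = -4.10 mm/day.
P = E + C − dPW/dt = 1.2 + (11.5) − (-4.10) = 16.8 mm/day.

P ≈ 16.8 mm/day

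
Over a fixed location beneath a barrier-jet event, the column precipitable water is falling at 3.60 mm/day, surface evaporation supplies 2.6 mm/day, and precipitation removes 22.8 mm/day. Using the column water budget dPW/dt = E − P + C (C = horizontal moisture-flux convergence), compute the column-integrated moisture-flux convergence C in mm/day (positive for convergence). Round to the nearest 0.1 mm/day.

dPW/dt = -3.60 mm/day.
C = dPW/dt − E + P = (-3.60) − 2.6 + 22.8 = 16.6 mm/day.

C ≈ 16.6 mm/day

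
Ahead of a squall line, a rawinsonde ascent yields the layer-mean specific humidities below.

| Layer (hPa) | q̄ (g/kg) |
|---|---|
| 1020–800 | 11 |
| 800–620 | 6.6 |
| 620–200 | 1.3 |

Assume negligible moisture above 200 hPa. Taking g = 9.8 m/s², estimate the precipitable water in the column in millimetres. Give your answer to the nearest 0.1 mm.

PW ≈ 42.4 mm

Precipitable water is the column-integrated vapour mass per unit area: PW = (1/g) Σ q̄ Δp, with q in kg/kg and Δp in Pa (1 kg/m² of water = 1 mm).
Layer 1020–800 hPa: Δp = 220 hPa = 22000 Pa, q̄ = 0.011 kg/kg → 0.011 × 22000 / 9.8 = 24.69 mm
Layer 800–620 hPa: Δp = 180 hPa = 18000 Pa, q̄ = 0.0066 kg/kg → 0.0066 × 18000 / 9.8 = 12.12 mm
Layer 620–200 hPa: Δp = 420 hPa = 42000 Pa, q̄ = 0.0013 kg/kg → 0.0013 × 42000 / 9.8 = 5.57 mm
PW = 24.69 + 12.12 + 5.57 = 42.38 ≈ 42.4 mm.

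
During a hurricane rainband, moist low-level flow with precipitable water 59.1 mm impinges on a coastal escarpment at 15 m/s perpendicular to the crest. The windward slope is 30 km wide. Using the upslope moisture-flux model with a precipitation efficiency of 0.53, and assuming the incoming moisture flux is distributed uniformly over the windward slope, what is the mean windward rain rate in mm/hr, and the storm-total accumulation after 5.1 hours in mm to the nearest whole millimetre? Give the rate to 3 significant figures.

Incoming column moisture flux per unit ridge length: F = V × PW = 15 × 59.1 = 886.5 mm·m/s.
Spread over the 30 km slope with efficiency ε = 0.53: R = ε·F/W = 0.53 × 886.5 / 30000 m = 1.566e-02 mm/s.
R = 1.566e-02 × 3600 = 56.4 mm/hr.
Over 5.1 h: total = 56.4 × 5.1 = 287.64 ≈ 288 mm.

R ≈ 56.4 mm/hr; total ≈ 288 mm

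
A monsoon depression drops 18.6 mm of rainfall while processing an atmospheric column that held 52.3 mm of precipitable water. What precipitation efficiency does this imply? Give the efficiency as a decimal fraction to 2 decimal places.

ε ≈ 0.36

ε = rainfall / PW = 18.6 / 52.3 = 0.36.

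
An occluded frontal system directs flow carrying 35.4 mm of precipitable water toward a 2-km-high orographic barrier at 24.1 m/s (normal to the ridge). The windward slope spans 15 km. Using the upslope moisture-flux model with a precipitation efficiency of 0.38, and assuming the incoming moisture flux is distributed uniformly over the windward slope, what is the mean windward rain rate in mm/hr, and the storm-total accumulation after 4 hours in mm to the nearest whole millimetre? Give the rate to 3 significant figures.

R ≈ 77.8 mm/hr; total ≈ 311 mm

Incoming column moisture flux per unit ridge length: F = V × PW = 24.1 × 35.4 = 853.14 mm·m/s.
Spread over the 15 km slope with efficiency ε = 0.38: R = ε·F/W = 0.38 × 853.14 / 15000 m = 2.161e-02 mm/s.
R = 2.161e-02 × 3600 = 77.8 mm/hr.
Over 4 h: total = 77.8 × 4 = 311.2 ≈ 311 mm.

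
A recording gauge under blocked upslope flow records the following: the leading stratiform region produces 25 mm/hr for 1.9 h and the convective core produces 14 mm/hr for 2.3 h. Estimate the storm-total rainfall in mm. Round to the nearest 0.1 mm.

Total = Σ Rᵢ Δtᵢ = 25 × 1.9 + 14 × 2.3
      = 47.5 + 32.2 = 79.7 mm.

total ≈ 79.7 mm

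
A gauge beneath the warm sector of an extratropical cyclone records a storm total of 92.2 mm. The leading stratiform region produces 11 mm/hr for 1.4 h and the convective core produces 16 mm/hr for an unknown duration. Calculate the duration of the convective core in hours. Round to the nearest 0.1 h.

duration ≈ 4.8 h

Known phases: 11 × 1.4 = 15.4 mm.
Remaining depth = 92.2 − 15.4 = 76.8 mm.
Duration = 76.8 / 16 = 4.8 h.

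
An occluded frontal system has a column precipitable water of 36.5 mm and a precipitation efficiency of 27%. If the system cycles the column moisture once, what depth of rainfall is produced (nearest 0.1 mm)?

rainfall ≈ 9.9 mm

Rainfall = ε × PW = 0.27 × 36.5 = 9.9 mm.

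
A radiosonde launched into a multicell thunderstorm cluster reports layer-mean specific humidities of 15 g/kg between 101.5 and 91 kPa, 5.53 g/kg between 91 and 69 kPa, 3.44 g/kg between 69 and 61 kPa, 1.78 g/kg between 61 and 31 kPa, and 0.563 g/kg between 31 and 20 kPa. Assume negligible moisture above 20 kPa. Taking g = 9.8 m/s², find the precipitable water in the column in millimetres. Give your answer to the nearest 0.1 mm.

Precipitable water is the column-integrated vapour mass per unit area: PW = (1/g) Σ q̄ Δp, with q in kg/kg and Δp in Pa (1 kg/m² of water = 1 mm).
Layer 101.5–91 kPa: Δp = 105 hPa = 10500 Pa, q̄ = 0.015 kg/kg → 0.015 × 10500 / 9.8 = 16.07 mm
Layer 91–69 kPa: Δp = 220 hPa = 22000 Pa, q̄ = 0.00553 kg/kg → 0.00553 × 22000 / 9.8 = 12.41 mm
Layer 69–61 kPa: Δp = 80 hPa = 8000 Pa, q̄ = 0.00344 kg/kg → 0.00344 × 8000 / 9.8 = 2.81 mm
Layer 61–31 kPa: Δp = 300 hPa = 30000 Pa, q̄ = 0.00178 kg/kg → 0.00178 × 30000 / 9.8 = 5.45 mm
Layer 31–20 kPa: Δp = 110 hPa = 11000 Pa, q̄ = 0.000563 kg/kg → 0.000563 × 11000 / 9.8 = 0.63 mm
PW = 16.07 + 12.41 + 2.81 + 5.45 + 0.63 = 37.37 ≈ 37.4 mm.

PW ≈ 37.4 mm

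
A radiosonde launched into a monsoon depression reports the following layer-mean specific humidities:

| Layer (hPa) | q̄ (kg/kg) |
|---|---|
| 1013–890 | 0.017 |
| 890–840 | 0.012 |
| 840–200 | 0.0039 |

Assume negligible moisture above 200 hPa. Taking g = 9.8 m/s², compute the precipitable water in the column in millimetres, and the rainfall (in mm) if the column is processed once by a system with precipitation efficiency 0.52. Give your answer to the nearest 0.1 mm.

PW ≈ 52.9 mm; rainfall ≈ 27.5 mm

Precipitable water is the column-integrated vapour mass per unit area: PW = (1/g) Σ q̄ Δp, with q in kg/kg and Δp in Pa (1 kg/m² of water = 1 mm).
Layer 1013–890 hPa: Δp = 123 hPa = 12300 Pa, q̄ = 0.017 kg/kg → 0.017 × 12300 / 9.8 = 21.34 mm
Layer 890–840 hPa: Δp = 50 hPa = 5000 Pa, q̄ = 0.012 kg/kg → 0.012 × 5000 / 9.8 = 6.12 mm
Layer 840–200 hPa: Δp = 640 hPa = 64000 Pa, q̄ = 0.0039 kg/kg → 0.0039 × 64000 / 9.8 = 25.47 mm
PW = 21.34 + 6.12 + 25.47 = 52.93 ≈ 52.9 mm.
Rainfall = ε × PW = 0.52 × 52.9 = 27.5 mm.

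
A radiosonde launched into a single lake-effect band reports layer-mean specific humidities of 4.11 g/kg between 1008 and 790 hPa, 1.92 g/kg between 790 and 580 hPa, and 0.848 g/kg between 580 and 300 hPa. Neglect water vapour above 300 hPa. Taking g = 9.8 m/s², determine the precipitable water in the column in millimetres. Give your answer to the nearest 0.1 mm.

PW ≈ 15.7 mm

Precipitable water is the column-integrated vapour mass per unit area: PW = (1/g) Σ q̄ Δp, with q in kg/kg and Δp in Pa (1 kg/m² of water = 1 mm).
Layer 1008–790 hPa: Δp = 218 hPa = 21800 Pa, q̄ = 0.00411 kg/kg → 0.00411 × 21800 / 9.8 = 9.14 mm
Layer 790–580 hPa: Δp = 210 hPa = 21000 Pa, q̄ = 0.00192 kg/kg → 0.00192 × 21000 / 9.8 = 4.11 mm
Layer 580–300 hPa: Δp = 280 hPa = 28000 Pa, q̄ = 0.000848 kg/kg → 0.000848 × 28000 / 9.8 = 2.42 mm
PW = 9.14 + 4.11 + 2.42 = 15.67 ≈ 15.7 mm.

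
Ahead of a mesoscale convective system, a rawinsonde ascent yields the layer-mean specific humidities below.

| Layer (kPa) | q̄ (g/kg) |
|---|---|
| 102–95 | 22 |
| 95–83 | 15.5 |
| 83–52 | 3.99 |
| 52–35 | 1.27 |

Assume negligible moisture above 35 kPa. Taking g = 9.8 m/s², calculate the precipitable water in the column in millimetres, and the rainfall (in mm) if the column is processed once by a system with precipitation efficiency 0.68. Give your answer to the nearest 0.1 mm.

Precipitable water is the column-integrated vapour mass per unit area: PW = (1/g) Σ q̄ Δp, with q in kg/kg and Δp in Pa (1 kg/m² of water = 1 mm).
Layer 102–95 kPa: Δp = 70 hPa = 7000 Pa, q̄ = 0.022 kg/kg → 0.022 × 7000 / 9.8 = 15.71 mm
Layer 95–83 kPa: Δp = 120 hPa = 12000 Pa, q̄ = 0.0155 kg/kg → 0.0155 × 12000 / 9.8 = 18.98 mm
Layer 83–52 kPa: Δp = 310 hPa = 31000 Pa, q̄ = 0.00399 kg/kg → 0.00399 × 31000 / 9.8 = 12.62 mm
Layer 52–35 kPa: Δp = 170 hPa = 17000 Pa, q̄ = 0.00127 kg/kg → 0.00127 × 17000 / 9.8 = 2.20 mm
PW = 15.71 + 18.98 + 12.62 + 2.20 = 49.51 ≈ 49.5 mm.
Rainfall = ε × PW = 0.68 × 49.5 = 33.7 mm.

PW ≈ 49.5 mm; rainfall ≈ 33.7 mm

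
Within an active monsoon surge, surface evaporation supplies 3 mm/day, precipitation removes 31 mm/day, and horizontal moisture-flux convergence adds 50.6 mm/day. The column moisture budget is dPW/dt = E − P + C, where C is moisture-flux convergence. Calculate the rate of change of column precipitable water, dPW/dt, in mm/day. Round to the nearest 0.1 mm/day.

dPW/dt ≈ 22.6 mm/day

dPW/dt = E − P + C = 3 − 31 + (50.6) = 22.6 mm/day.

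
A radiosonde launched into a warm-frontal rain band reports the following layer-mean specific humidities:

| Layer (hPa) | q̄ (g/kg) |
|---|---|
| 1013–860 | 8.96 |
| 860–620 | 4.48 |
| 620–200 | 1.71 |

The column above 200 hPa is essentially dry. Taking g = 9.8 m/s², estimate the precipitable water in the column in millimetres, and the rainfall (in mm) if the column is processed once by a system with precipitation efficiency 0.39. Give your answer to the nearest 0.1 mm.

PW ≈ 32.3 mm; rainfall ≈ 12.6 mm

Precipitable water is the column-integrated vapour mass per unit area: PW = (1/g) Σ q̄ Δp, with q in kg/kg and Δp in Pa (1 kg/m² of water = 1 mm).
Layer 1013–860 hPa: Δp = 153 hPa = 15300 Pa, q̄ = 0.00896 kg/kg → 0.00896 × 15300 / 9.8 = 13.99 mm
Layer 860–620 hPa: Δp = 240 hPa = 24000 Pa, q̄ = 0.00448 kg/kg → 0.00448 × 24000 / 9.8 = 10.97 mm
Layer 620–200 hPa: Δp = 420 hPa = 42000 Pa, q̄ = 0.00171 kg/kg → 0.00171 × 42000 / 9.8 = 7.33 mm
PW = 13.99 + 10.97 + 7.33 = 32.29 ≈ 32.3 mm.
Rainfall = ε × PW = 0.39 × 32.3 = 12.6 mm.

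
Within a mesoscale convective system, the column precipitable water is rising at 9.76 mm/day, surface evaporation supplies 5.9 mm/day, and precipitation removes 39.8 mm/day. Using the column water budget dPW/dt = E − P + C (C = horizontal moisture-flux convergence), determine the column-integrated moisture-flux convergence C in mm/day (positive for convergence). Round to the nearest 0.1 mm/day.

dPW/dt = +9.76 mm/day.
C = dPW/dt − E + P = (+9.76) − 5.9 + 39.8 = 43.7 mm/day.

C ≈ 43.7 mm/day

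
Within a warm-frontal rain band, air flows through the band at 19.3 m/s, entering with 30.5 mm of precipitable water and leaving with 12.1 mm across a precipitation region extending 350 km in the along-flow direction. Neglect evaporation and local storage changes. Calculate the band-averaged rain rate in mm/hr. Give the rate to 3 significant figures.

Column moisture flux per unit crosswind length is F = V × PW.
Inflow: F_in = 19.3 × 30.5 = 588.65 mm·m/s
Outflow: F_out = 19.3 × 12.1 = 233.53 mm·m/s
Steady-state rate R = (F_in − F_out)/L = (588.65 − 233.53) / 350000 m = 1.015e-03 mm/s.
R = 1.015e-03 × 3600 = 3.65 mm/hr.

R ≈ 3.65 mm/hr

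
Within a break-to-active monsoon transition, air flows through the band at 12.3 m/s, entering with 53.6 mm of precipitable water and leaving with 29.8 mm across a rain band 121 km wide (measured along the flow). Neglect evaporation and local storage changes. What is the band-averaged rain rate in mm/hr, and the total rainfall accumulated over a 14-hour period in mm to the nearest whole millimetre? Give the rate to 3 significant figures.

R ≈ 8.71 mm/hr; total ≈ 122 mm

Column moisture flux per unit crosswind length is F = V × PW.
Inflow: F_in = 12.3 × 53.6 = 659.28 mm·m/s
Outflow: F_out = 12.3 × 29.8 = 366.54 mm·m/s
Steady-state rate R = (F_in − F_out)/L = (659.28 − 366.54) / 121000 m = 2.419e-03 mm/s.
R = 2.419e-03 × 3600 = 8.71 mm/hr.
Over 14 h: total = 8.71 × 14 = 121.94 ≈ 122 mm.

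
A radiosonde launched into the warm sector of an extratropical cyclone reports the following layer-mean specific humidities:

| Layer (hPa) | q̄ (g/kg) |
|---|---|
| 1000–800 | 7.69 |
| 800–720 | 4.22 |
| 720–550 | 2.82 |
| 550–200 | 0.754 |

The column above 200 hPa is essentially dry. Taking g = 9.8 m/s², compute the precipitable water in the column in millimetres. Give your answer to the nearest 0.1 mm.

PW ≈ 26.7 mm

Precipitable water is the column-integrated vapour mass per unit area: PW = (1/g) Σ q̄ Δp, with q in kg/kg and Δp in Pa (1 kg/m² of water = 1 mm).
Layer 1000–800 hPa: Δp = 200 hPa = 20000 Pa, q̄ = 0.00769 kg/kg → 0.00769 × 20000 / 9.8 = 15.69 mm
Layer 800–720 hPa: Δp = 80 hPa = 8000 Pa, q̄ = 0.00422 kg/kg → 0.00422 × 8000 / 9.8 = 3.44 mm
Layer 720–550 hPa: Δp = 170 hPa = 17000 Pa, q̄ = 0.00282 kg/kg → 0.00282 × 17000 / 9.8 = 4.89 mm
Layer 550–200 hPa: Δp = 350 hPa = 35000 Pa, q̄ = 0.000754 kg/kg → 0.000754 × 35000 / 9.8 = 2.69 mm
PW = 15.69 + 3.44 + 4.89 + 2.69 = 26.71 ≈ 26.7 mm.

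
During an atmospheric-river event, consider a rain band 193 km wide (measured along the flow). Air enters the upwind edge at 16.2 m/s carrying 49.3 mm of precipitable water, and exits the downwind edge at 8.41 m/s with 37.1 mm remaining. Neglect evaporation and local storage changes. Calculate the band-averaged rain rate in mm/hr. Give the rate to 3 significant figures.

R ≈ 9.08 mm/hr

Column moisture flux per unit crosswind length is F = V × PW.
Inflow: F_in = 16.2 × 49.3 = 798.66 mm·m/s
Outflow: F_out = 8.41 × 37.1 = 312.011 mm·m/s
Steady-state rate R = (F_in − F_out)/L = (798.66 − 312.011) / 193000 m = 2.521e-03 mm/s.
R = 2.521e-03 × 3600 = 9.08 mm/hr.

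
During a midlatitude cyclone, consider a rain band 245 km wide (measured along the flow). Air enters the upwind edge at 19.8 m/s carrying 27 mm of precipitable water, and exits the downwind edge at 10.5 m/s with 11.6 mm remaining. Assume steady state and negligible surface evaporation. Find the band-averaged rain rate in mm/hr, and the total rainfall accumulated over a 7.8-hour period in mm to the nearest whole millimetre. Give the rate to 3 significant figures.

R ≈ 6.07 mm/hr; total ≈ 47 mm

Column moisture flux per unit crosswind length is F = V × PW.
Inflow: F_in = 19.8 × 27 = 534.6 mm·m/s
Outflow: F_out = 10.5 × 11.6 = 121.8 mm·m/s
Steady-state rate R = (F_in − F_out)/L = (534.6 − 121.8) / 245000 m = 1.685e-03 mm/s.
R = 1.685e-03 × 3600 = 6.07 mm/hr.
Over 7.8 h: total = 6.07 × 7.8 = 47.346 ≈ 47 mm.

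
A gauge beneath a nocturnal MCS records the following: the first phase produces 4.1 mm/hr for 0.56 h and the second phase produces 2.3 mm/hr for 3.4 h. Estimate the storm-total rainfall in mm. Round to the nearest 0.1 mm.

Total = Σ Rᵢ Δtᵢ = 4.1 × 0.56 + 2.3 × 3.4
      = 2.296 + 7.82 = 10.1 mm.

total ≈ 10.1 mm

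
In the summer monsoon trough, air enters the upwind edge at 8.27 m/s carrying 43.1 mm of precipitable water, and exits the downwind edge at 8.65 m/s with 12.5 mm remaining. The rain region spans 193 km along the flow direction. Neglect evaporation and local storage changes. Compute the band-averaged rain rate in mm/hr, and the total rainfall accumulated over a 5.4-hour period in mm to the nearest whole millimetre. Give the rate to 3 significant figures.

Column moisture flux per unit crosswind length is F = V × PW.
Inflow: F_in = 8.27 × 43.1 = 356.437 mm·m/s
Outflow: F_out = 8.65 × 12.5 = 108.125 mm·m/s
Steady-state rate R = (F_in − F_out)/L = (356.437 − 108.125) / 193000 m = 1.287e-03 mm/s.
R = 1.287e-03 × 3600 = 4.63 mm/hr.
Over 5.4 h: total = 4.63 × 5.4 = 25.002 ≈ 25 mm.

R ≈ 4.63 mm/hr; total ≈ 25 mm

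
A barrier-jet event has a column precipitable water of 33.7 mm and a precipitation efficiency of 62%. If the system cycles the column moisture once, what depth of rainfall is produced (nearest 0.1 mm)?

rainfall ≈ 20.9 mm

Rainfall = ε × PW = 0.62 × 33.7 = 20.9 mm.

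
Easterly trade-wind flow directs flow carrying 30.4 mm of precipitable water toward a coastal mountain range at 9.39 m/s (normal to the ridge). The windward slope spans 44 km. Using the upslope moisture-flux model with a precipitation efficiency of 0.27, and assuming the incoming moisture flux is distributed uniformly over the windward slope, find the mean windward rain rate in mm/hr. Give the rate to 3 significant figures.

R ≈ 6.31 mm/hr

Incoming column moisture flux per unit ridge length: F = V × PW = 9.39 × 30.4 = 285.456 mm·m/s.
Spread over the 44 km slope with efficiency ε = 0.27: R = ε·F/W = 0.27 × 285.456 / 44000 m = 1.752e-03 mm/s.
R = 1.752e-03 × 3600 = 6.31 mm/hr.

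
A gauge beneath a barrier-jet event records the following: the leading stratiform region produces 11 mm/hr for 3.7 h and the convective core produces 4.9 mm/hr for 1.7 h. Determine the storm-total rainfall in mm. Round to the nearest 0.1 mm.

Total = Σ Rᵢ Δtᵢ = 11 × 3.7 + 4.9 × 1.7
      = 40.7 + 8.33 = 49.0 mm.

total ≈ 49.0 mm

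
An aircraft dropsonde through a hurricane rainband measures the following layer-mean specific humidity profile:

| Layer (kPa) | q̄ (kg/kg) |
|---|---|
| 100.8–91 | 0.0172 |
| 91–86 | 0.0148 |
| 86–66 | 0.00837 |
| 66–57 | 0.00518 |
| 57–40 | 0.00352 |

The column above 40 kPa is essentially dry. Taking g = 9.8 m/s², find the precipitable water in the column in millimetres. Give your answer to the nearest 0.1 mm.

PW ≈ 52.7 mm

Precipitable water is the column-integrated vapour mass per unit area: PW = (1/g) Σ q̄ Δp, with q in kg/kg and Δp in Pa (1 kg/m² of water = 1 mm).
Layer 100.8–91 kPa: Δp = 98 hPa = 9800 Pa, q̄ = 0.0172 kg/kg → 0.0172 × 9800 / 9.8 = 17.20 mm
Layer 91–86 kPa: Δp = 50 hPa = 5000 Pa, q̄ = 0.0148 kg/kg → 0.0148 × 5000 / 9.8 = 7.55 mm
Layer 86–66 kPa: Δp = 200 hPa = 20000 Pa, q̄ = 0.00837 kg/kg → 0.00837 × 20000 / 9.8 = 17.08 mm
Layer 66–57 kPa: Δp = 90 hPa = 9000 Pa, q̄ = 0.00518 kg/kg → 0.00518 × 9000 / 9.8 = 4.76 mm
Layer 57–40 kPa: Δp = 170 hPa = 17000 Pa, q̄ = 0.00352 kg/kg → 0.00352 × 17000 / 9.8 = 6.11 mm
PW = 17.20 + 7.55 + 17.08 + 4.76 + 6.11 = 52.70 ≈ 52.7 mm.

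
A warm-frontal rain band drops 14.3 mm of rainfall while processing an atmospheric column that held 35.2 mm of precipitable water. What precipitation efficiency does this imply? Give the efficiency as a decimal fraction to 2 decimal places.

ε = rainfall / PW = 14.3 / 35.2 = 0.41.

ε ≈ 0.41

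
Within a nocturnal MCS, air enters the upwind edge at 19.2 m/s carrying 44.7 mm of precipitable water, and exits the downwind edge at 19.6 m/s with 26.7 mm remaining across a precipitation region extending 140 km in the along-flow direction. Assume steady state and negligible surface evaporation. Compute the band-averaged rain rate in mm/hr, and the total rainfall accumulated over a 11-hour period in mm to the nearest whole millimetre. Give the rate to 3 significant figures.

R ≈ 8.61 mm/hr; total ≈ 95 mm

Column moisture flux per unit crosswind length is F = V × PW.
Inflow: F_in = 19.2 × 44.7 = 858.24 mm·m/s
Outflow: F_out = 19.6 × 26.7 = 523.32 mm·m/s
Steady-state rate R = (F_in − F_out)/L = (858.24 − 523.32) / 140000 m = 2.392e-03 mm/s.
R = 2.392e-03 × 3600 = 8.61 mm/hr.
Over 11 h: total = 8.61 × 11 = 94.71 ≈ 95 mm.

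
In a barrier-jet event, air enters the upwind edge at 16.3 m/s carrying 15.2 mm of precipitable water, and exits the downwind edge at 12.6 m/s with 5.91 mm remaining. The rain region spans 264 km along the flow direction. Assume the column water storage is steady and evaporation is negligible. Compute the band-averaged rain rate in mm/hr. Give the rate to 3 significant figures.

R ≈ 2.36 mm/hr

Column moisture flux per unit crosswind length is F = V × PW.
Inflow: F_in = 16.3 × 15.2 = 247.76 mm·m/s
Outflow: F_out = 12.6 × 5.91 = 74.466 mm·m/s
Steady-state rate R = (F_in − F_out)/L = (247.76 − 74.466) / 264000 m = 6.564e-04 mm/s.
R = 6.564e-04 × 3600 = 2.36 mm/hr.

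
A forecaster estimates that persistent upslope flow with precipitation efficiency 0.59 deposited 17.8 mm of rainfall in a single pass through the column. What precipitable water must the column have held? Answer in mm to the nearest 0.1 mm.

PW ≈ 30.2 mm

PW = rainfall / ε = 17.8 / 0.59 = 30.2 mm.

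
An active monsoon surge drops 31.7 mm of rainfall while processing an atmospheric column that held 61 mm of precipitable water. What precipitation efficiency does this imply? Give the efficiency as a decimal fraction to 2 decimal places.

ε ≈ 0.52

ε = rainfall / PW = 31.7 / 61 = 0.52.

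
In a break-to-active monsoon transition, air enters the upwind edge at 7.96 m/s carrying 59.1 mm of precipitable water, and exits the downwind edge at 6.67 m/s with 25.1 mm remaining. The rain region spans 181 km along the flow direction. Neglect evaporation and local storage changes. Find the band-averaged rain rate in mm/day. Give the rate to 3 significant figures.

R ≈ 145 mm/day

Column moisture flux per unit crosswind length is F = V × PW.
Inflow: F_in = 7.96 × 59.1 = 470.436 mm·m/s
Outflow: F_out = 6.67 × 25.1 = 167.417 mm·m/s
Steady-state rate R = (F_in − F_out)/L = (470.436 − 167.417) / 181000 m = 1.674e-03 mm/s.
R = 1.674e-03 × 3600 × 24 = 145 mm/day.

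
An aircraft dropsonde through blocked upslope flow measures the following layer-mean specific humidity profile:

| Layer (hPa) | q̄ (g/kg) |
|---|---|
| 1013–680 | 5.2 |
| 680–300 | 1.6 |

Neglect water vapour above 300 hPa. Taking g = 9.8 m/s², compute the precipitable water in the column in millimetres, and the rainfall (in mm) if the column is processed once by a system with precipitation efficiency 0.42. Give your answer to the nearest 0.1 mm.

Precipitable water is the column-integrated vapour mass per unit area: PW = (1/g) Σ q̄ Δp, with q in kg/kg and Δp in Pa (1 kg/m² of water = 1 mm).
Layer 1013–680 hPa: Δp = 333 hPa = 33300 Pa, q̄ = 0.0052 kg/kg → 0.0052 × 33300 / 9.8 = 17.67 mm
Layer 680–300 hPa: Δp = 380 hPa = 38000 Pa, q̄ = 0.0016 kg/kg → 0.0016 × 38000 / 9.8 = 6.20 mm
PW = 17.67 + 6.20 = 23.87 ≈ 23.9 mm.
Rainfall = ε × PW = 0.42 × 23.9 = 10.0 mm.

PW ≈ 23.9 mm; rainfall ≈ 10.0 mm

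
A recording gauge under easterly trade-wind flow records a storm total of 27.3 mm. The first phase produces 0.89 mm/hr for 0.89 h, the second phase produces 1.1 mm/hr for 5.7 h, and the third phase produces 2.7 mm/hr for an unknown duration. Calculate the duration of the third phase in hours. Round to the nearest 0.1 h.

duration ≈ 7.5 h

Known phases: 0.89 × 0.89 + 1.1 × 5.7 = 0.7921 + 6.27 = 7.0621 mm.
Remaining depth = 27.3 − 7.0621 = 20.2379 mm.
Duration = 20.2379 / 2.7 = 7.5 h.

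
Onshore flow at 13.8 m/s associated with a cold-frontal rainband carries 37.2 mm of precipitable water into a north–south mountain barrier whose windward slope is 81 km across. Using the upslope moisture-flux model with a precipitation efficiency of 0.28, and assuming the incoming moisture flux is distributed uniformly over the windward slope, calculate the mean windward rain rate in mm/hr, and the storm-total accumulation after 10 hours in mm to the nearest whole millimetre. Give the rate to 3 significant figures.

Incoming column moisture flux per unit ridge length: F = V × PW = 13.8 × 37.2 = 513.36 mm·m/s.
Spread over the 81 km slope with efficiency ε = 0.28: R = ε·F/W = 0.28 × 513.36 / 81000 m = 1.775e-03 mm/s.
R = 1.775e-03 × 3600 = 6.39 mm/hr.
Over 10 h: total = 6.39 × 10 = 63.9 ≈ 64 mm.

R ≈ 6.39 mm/hr; total ≈ 64 mm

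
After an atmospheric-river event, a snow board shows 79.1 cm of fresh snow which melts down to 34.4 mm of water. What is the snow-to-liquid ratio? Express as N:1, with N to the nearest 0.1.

Ratio = snow depth / SWE = 791 mm / 34.4 mm = 23.0, i.e. 23.0:1.

ratio ≈ 23.0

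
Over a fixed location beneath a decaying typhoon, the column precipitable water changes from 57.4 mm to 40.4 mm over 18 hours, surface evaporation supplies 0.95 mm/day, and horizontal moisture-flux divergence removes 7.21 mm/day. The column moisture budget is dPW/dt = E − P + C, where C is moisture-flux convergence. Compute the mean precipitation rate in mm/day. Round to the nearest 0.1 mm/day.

P ≈ 16.4 mm/day

dPW/dt = (40.4 − 57.4) mm / (18/24 day) = -22.667 mm/day.
P = E + C − dPW/dt = 0.95 + (-7.21) − (-22.667) = 16.4 mm/day.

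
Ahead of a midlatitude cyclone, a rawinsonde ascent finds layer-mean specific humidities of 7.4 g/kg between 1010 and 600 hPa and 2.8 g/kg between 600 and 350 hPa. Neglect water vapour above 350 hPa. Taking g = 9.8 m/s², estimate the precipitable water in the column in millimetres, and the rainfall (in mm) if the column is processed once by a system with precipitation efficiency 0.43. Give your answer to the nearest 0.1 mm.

Precipitable water is the column-integrated vapour mass per unit area: PW = (1/g) Σ q̄ Δp, with q in kg/kg and Δp in Pa (1 kg/m² of water = 1 mm).
Layer 1010–600 hPa: Δp = 410 hPa = 41000 Pa, q̄ = 0.0074 kg/kg → 0.0074 × 41000 / 9.8 = 30.96 mm
Layer 600–350 hPa: Δp = 250 hPa = 25000 Pa, q̄ = 0.0028 kg/kg → 0.0028 × 25000 / 9.8 = 7.14 mm
PW = 30.96 + 7.14 = 38.10 ≈ 38.1 mm.
Rainfall = ε × PW = 0.43 × 38.1 = 16.4 mm.

PW ≈ 38.1 mm; rainfall ≈ 16.4 mm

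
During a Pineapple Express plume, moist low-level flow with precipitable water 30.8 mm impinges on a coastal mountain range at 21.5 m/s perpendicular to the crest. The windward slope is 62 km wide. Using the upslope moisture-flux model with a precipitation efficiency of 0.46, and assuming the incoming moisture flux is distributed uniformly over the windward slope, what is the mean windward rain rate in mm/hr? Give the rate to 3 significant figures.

Incoming column moisture flux per unit ridge length: F = V × PW = 21.5 × 30.8 = 662.2 mm·m/s.
Spread over the 62 km slope with efficiency ε = 0.46: R = ε·F/W = 0.46 × 662.2 / 62000 m = 4.913e-03 mm/s.
R = 4.913e-03 × 3600 = 17.7 mm/hr.

R ≈ 17.7 mm/hr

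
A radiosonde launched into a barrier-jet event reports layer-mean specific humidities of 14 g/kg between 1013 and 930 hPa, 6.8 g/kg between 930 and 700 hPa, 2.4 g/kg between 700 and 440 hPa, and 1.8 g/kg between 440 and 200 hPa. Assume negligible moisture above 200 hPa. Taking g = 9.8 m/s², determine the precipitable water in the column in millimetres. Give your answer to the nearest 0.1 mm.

Precipitable water is the column-integrated vapour mass per unit area: PW = (1/g) Σ q̄ Δp, with q in kg/kg and Δp in Pa (1 kg/m² of water = 1 mm).
Layer 1013–930 hPa: Δp = 83 hPa = 8300 Pa, q̄ = 0.014 kg/kg → 0.014 × 8300 / 9.8 = 11.86 mm
Layer 930–700 hPa: Δp = 230 hPa = 23000 Pa, q̄ = 0.0068 kg/kg → 0.0068 × 23000 / 9.8 = 15.96 mm
Layer 700–440 hPa: Δp = 260 hPa = 26000 Pa, q̄ = 0.0024 kg/kg → 0.0024 × 26000 / 9.8 = 6.37 mm
Layer 440–200 hPa: Δp = 240 hPa = 24000 Pa, q̄ = 0.0018 kg/kg → 0.0018 × 24000 / 9.8 = 4.41 mm
PW = 11.86 + 15.96 + 6.37 + 4.41 = 38.60 ≈ 38.6 mm.

PW ≈ 38.6 mm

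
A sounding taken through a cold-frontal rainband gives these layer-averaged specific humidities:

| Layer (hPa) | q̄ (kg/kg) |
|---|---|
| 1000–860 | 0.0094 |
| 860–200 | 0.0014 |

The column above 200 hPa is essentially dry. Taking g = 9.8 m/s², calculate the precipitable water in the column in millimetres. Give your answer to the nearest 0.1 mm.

Precipitable water is the column-integrated vapour mass per unit area: PW = (1/g) Σ q̄ Δp, with q in kg/kg and Δp in Pa (1 kg/m² of water = 1 mm).
Layer 1000–860 hPa: Δp = 140 hPa = 14000 Pa, q̄ = 0.0094 kg/kg → 0.0094 × 14000 / 9.8 = 13.43 mm
Layer 860–200 hPa: Δp = 660 hPa = 66000 Pa, q̄ = 0.0014 kg/kg → 0.0014 × 66000 / 9.8 = 9.43 mm
PW = 13.43 + 9.43 = 22.86 ≈ 22.9 mm.

PW ≈ 22.9 mm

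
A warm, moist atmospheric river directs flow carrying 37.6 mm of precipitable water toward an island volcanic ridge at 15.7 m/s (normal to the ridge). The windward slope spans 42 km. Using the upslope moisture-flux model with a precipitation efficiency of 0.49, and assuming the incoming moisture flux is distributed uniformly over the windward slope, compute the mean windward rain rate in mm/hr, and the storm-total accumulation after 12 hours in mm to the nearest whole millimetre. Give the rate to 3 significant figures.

R ≈ 24.8 mm/hr; total ≈ 298 mm

Incoming column moisture flux per unit ridge length: F = V × PW = 15.7 × 37.6 = 590.32 mm·m/s.
Spread over the 42 km slope with efficiency ε = 0.49: R = ε·F/W = 0.49 × 590.32 / 42000 m = 6.887e-03 mm/s.
R = 6.887e-03 × 3600 = 24.8 mm/hr.
Over 12 h: total = 24.8 × 12 = 297.6 ≈ 298 mm.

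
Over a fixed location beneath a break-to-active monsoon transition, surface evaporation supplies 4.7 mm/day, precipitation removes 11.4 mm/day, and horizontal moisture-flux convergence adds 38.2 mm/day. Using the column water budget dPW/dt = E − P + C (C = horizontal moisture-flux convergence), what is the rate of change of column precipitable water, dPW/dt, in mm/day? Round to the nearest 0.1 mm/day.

dPW/dt = E − P + C = 4.7 − 11.4 + (38.2) = 31.5 mm/day.

dPW/dt ≈ 31.5 mm/day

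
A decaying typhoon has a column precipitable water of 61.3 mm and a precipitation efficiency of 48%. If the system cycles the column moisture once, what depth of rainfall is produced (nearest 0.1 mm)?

rainfall ≈ 29.4 mm

Rainfall = ε × PW = 0.48 × 61.3 = 29.4 mm.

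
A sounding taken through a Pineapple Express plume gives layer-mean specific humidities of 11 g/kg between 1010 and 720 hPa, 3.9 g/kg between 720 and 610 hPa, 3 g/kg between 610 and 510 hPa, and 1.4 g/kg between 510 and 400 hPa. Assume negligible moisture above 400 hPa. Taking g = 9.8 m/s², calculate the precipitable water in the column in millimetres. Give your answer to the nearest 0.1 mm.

Precipitable water is the column-integrated vapour mass per unit area: PW = (1/g) Σ q̄ Δp, with q in kg/kg and Δp in Pa (1 kg/m² of water = 1 mm).
Layer 1010–720 hPa: Δp = 290 hPa = 29000 Pa, q̄ = 0.011 kg/kg → 0.011 × 29000 / 9.8 = 32.55 mm
Layer 720–610 hPa: Δp = 110 hPa = 11000 Pa, q̄ = 0.0039 kg/kg → 0.0039 × 11000 / 9.8 = 4.38 mm
Layer 610–510 hPa: Δp = 100 hPa = 10000 Pa, q̄ = 0.003 kg/kg → 0.003 × 10000 / 9.8 = 3.06 mm
Layer 510–400 hPa: Δp = 110 hPa = 11000 Pa, q̄ = 0.0014 kg/kg → 0.0014 × 11000 / 9.8 = 1.57 mm
PW = 32.55 + 4.38 + 3.06 + 1.57 = 41.56 ≈ 41.6 mm.

PW ≈ 41.6 mm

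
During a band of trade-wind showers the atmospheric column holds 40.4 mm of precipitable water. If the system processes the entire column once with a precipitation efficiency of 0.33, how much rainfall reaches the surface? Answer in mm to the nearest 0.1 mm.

rainfall ≈ 13.3 mm

Rainfall = ε × PW = 0.33 × 40.4 = 13.3 mm.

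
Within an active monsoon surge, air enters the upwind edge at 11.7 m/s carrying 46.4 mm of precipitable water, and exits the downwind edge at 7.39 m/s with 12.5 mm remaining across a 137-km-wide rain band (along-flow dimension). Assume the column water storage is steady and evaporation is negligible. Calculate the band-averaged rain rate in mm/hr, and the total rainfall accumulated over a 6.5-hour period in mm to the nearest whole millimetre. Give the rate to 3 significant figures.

R ≈ 11.8 mm/hr; total ≈ 77 mm

Column moisture flux per unit crosswind length is F = V × PW.
Inflow: F_in = 11.7 × 46.4 = 542.88 mm·m/s
Outflow: F_out = 7.39 × 12.5 = 92.375 mm·m/s
Steady-state rate R = (F_in − F_out)/L = (542.88 − 92.375) / 137000 m = 3.288e-03 mm/s.
R = 3.288e-03 × 3600 = 11.8 mm/hr.
Over 6.5 h: total = 11.8 × 6.5 = 76.7 ≈ 77 mm.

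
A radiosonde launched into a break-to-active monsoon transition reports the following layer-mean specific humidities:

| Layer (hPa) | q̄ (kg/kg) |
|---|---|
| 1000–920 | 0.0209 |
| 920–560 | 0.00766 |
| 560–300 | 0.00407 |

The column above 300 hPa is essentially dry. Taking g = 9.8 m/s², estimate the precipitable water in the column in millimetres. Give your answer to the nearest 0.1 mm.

Precipitable water is the column-integrated vapour mass per unit area: PW = (1/g) Σ q̄ Δp, with q in kg/kg and Δp in Pa (1 kg/m² of water = 1 mm).
Layer 1000–920 hPa: Δp = 80 hPa = 8000 Pa, q̄ = 0.0209 kg/kg → 0.0209 × 8000 / 9.8 = 17.06 mm
Layer 920–560 hPa: Δp = 360 hPa = 36000 Pa, q̄ = 0.00766 kg/kg → 0.00766 × 36000 / 9.8 = 28.14 mm
Layer 560–300 hPa: Δp = 260 hPa = 26000 Pa, q̄ = 0.00407 kg/kg → 0.00407 × 26000 / 9.8 = 10.80 mm
PW = 17.06 + 28.14 + 10.80 = 56.00 ≈ 56.0 mm.

PW ≈ 56.0 mm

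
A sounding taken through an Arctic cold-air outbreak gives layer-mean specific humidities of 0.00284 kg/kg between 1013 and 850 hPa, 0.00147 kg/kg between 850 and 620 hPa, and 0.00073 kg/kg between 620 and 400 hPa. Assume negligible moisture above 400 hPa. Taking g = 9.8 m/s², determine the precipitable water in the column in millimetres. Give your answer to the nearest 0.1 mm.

Precipitable water is the column-integrated vapour mass per unit area: PW = (1/g) Σ q̄ Δp, with q in kg/kg and Δp in Pa (1 kg/m² of water = 1 mm).
Layer 1013–850 hPa: Δp = 163 hPa = 16300 Pa, q̄ = 0.00284 kg/kg → 0.00284 × 16300 / 9.8 = 4.72 mm
Layer 850–620 hPa: Δp = 230 hPa = 23000 Pa, q̄ = 0.00147 kg/kg → 0.00147 × 23000 / 9.8 = 3.45 mm
Layer 620–400 hPa: Δp = 220 hPa = 22000 Pa, q̄ = 0.00073 kg/kg → 0.00073 × 22000 / 9.8 = 1.64 mm
PW = 4.72 + 3.45 + 1.64 = 9.81 ≈ 9.8 mm.

PW ≈ 9.8 mm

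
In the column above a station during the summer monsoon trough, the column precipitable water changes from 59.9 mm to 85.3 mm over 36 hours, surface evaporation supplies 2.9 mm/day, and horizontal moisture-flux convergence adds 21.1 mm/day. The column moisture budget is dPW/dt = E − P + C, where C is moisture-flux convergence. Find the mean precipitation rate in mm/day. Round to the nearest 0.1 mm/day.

P ≈ 7.1 mm/day

dPW/dt = (85.3 − 59.9) mm / (36/24 day) = +16.933 mm/day.
P = E + C − dPW/dt = 2.9 + (21.1) − (+16.933) = 7.1 mm/day.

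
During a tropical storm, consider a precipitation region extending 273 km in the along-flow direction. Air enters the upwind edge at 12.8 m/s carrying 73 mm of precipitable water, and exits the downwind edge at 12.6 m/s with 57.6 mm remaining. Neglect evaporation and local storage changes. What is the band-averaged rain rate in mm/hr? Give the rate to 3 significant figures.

Column moisture flux per unit crosswind length is F = V × PW.
Inflow: F_in = 12.8 × 73 = 934.4 mm·m/s
Outflow: F_out = 12.6 × 57.6 = 725.76 mm·m/s
Steady-state rate R = (F_in − F_out)/L = (934.4 − 725.76) / 273000 m = 7.642e-04 mm/s.
R = 7.642e-04 × 3600 = 2.75 mm/hr.

R ≈ 2.75 mm/hr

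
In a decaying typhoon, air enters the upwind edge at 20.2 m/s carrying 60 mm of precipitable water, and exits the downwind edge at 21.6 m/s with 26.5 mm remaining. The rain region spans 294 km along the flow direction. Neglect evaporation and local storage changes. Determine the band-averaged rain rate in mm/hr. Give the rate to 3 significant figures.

R ≈ 7.83 mm/hr

Column moisture flux per unit crosswind length is F = V × PW.
Inflow: F_in = 20.2 × 60 = 1212 mm·m/s
Outflow: F_out = 21.6 × 26.5 = 572.4 mm·m/s
Steady-state rate R = (F_in − F_out)/L = (1212 − 572.4) / 294000 m = 2.176e-03 mm/s.
R = 2.176e-03 × 3600 = 7.83 mm/hr.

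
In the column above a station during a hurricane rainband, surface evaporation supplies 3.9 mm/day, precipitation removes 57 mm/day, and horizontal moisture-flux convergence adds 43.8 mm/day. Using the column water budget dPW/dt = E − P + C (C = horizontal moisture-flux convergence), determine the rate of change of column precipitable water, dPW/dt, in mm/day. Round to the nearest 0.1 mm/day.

dPW/dt = E − P + C = 3.9 − 57 + (43.8) = -9.3 mm/day.

dPW/dt ≈ -9.3 mm/day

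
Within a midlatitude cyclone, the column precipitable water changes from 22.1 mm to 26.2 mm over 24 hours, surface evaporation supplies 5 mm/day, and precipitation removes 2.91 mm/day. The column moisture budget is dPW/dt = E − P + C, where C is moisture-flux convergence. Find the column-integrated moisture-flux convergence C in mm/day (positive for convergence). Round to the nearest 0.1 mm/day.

C ≈ 2.0 mm/day

dPW/dt = (26.2 − 22.1) mm / (24/24 day) = +4.100 mm/day.
C = dPW/dt − E + P = (+4.100) − 5 + 2.91 = 2.0 mm/day.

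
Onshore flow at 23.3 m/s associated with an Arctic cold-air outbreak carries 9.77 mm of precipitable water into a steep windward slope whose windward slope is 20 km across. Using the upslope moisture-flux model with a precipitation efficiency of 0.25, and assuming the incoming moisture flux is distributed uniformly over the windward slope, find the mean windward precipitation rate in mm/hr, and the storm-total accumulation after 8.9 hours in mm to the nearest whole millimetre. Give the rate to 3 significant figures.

Incoming column moisture flux per unit ridge length: F = V × PW = 23.3 × 9.77 = 227.641 mm·m/s.
Spread over the 20 km slope with efficiency ε = 0.25: R = ε·F/W = 0.25 × 227.641 / 20000 m = 2.846e-03 mm/s.
R = 2.846e-03 × 3600 = 10.2 mm/hr.
Over 8.9 h: total = 10.2 × 8.9 = 90.78 ≈ 91 mm.

R ≈ 10.2 mm/hr; total ≈ 91 mm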